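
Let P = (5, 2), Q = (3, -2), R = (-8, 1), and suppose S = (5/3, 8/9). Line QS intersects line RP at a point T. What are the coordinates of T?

Barycentric coordinates of S with respect to PQR: (5/9, 2/9, 2/9).
On side RP the Q-coordinate is zero; dropping S's Q-weight 2/9 and renormalizing the remaining 2/9 : 5/9 gives weights 2/7, 5/7 on R, P.
T = (2/7)·(-8, 1) + (5/7)·(5, 2) = (9/7, 12/7).

(9/7, 12/7)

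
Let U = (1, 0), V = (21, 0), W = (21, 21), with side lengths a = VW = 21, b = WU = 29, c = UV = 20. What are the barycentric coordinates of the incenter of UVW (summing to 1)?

(3/10, 29/70, 2/7)

The incenter has barycentric coordinates proportional to the opposite side lengths: (21 : 29 : 20).
Normalizing by 21+29+20 = 70 gives (3/10, 29/70, 2/7).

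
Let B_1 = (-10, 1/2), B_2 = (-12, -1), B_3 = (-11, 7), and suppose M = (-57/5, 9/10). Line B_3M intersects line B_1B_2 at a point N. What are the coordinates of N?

Barycentric coordinates of M with respect to B_1B_2B_3: (1/5, 3/5, 1/5).
On side B_1B_2 the B_3-coordinate is zero; dropping M's B_3-weight 1/5 and renormalizing the remaining 1/5 : 3/5 gives weights 1/4, 3/4 on B_1, B_2.
N = (1/4)·(-10, 1/2) + (3/4)·(-12, -1) = (-23/2, -5/8).

(-23/2, -5/8)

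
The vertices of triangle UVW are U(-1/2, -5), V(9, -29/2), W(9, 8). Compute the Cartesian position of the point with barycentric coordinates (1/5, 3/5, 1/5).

P = (1/5)·U + (3/5)·V + (1/5)·W.
x-coordinate: (1/5)·(-1/2) + (3/5)·9 + (1/5)·9 = 71/10.
y-coordinate: (1/5)·(-5) + (3/5)·(-29/2) + (1/5)·8 = -81/10.

(71/10, -81/10)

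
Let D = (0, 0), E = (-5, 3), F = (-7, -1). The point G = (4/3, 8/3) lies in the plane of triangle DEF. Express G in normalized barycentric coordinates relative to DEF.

(1, 2/3, -2/3)

Signed area of the reference triangle: [DEF] = ½·(0·(3−(-1)) + (-5)·(-1−0) + (-7)·(0−3)) = ½·(0 + 5 + 21) = 13.
[GEF] = ½·((4/3)·(3−(-1)) + (-5)·(-1−(8/3)) + (-7)·(8/3−3)) = ½·(16/3 + 55/3 + 7/3) = 13, so the D-coordinate is 13/13 = 1.
[DGF] = ½·(0·(8/3−(-1)) + (4/3)·(-1−0) + (-7)·(0−(8/3))) = ½·(0 − 4/3 + 56/3) = 26/3, so the E-coordinate is 2/3.
[DEG] = ½·(0·(3−(8/3)) + (-5)·(8/3−0) + (4/3)·(0−3)) = ½·(0 − 40/3 − 4) = -26/3, so the F-coordinate is -2/3.
Check: 1 + 2/3 − 2/3 = 1.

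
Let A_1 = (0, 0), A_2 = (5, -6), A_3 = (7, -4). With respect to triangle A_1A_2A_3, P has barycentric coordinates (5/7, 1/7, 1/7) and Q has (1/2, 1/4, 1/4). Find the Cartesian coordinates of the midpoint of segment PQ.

Barycentric coordinates of the midpoint are the average: (17/28, 11/56, 11/56).
Converting: (17/28)·A_1 + (11/56)·A_2 + (11/56)·A_3 = (33/14, -55/28).

(33/14, -55/28)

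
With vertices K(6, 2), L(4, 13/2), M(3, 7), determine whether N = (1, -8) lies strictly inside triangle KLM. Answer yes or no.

Barycentric coordinates of N: (32/7, -110/7, 85/7).
The three coordinates are positive, negative, positive; a point is interior exactly when all three are positive.

no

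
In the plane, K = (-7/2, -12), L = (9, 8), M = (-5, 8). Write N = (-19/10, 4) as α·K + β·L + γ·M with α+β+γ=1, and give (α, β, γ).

(1/5, 1/5, 3/5)

Signed area of the reference triangle: [KLM] = ½·((-7/2)·(8−8) + 9·(8−(-12)) + (-5)·(-12−8)) = ½·(0 + 180 + 100) = 140.
[NLM] = ½·((-19/10)·(8−8) + 9·(8−4) + (-5)·(4−8)) = ½·(0 + 36 + 20) = 28, so the K-coordinate is 28/140 = 1/5.
[KNM] = ½·((-7/2)·(4−8) + (-19/10)·(8−(-12)) + (-5)·(-12−4)) = ½·(14 − 38 + 80) = 28, so the L-coordinate is 1/5.
[KLN] = ½·((-7/2)·(8−4) + 9·(4−(-12)) + (-19/10)·(-12−8)) = ½·(-14 + 144 + 38) = 84, so the M-coordinate is 3/5.
Check: 1/5 + 1/5 + 3/5 = 1.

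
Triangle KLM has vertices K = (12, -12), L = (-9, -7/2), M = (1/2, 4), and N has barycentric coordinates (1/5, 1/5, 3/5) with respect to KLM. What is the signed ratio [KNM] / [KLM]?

1/5

The signed ratio [KNM]/[KLM] equals the barycentric coordinate of N at vertex L, which is 1/5.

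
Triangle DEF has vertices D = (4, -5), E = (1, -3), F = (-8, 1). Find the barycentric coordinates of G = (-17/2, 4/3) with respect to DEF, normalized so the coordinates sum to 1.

Signed area of the reference triangle: [DEF] = ½·(4·(-3−1) + 1·(1−(-5)) + (-8)·(-5−(-3))) = ½·(-16 + 6 + 16) = 3.
[GEF] = ½·((-17/2)·(-3−1) + 1·(1−(4/3)) + (-8)·(4/3−(-3))) = ½·(34 − 1/3 − 104/3) = -1/2, so the D-coordinate is (-1/2)/3 = -1/6.
[DGF] = ½·(4·(4/3−1) + (-17/2)·(1−(-5)) + (-8)·(-5−(4/3))) = ½·(4/3 − 51 + 152/3) = 1/2, so the E-coordinate is 1/6.
[DEG] = ½·(4·(-3−(4/3)) + 1·(4/3−(-5)) + (-17/2)·(-5−(-3))) = ½·(-52/3 + 19/3 + 17) = 3, so the F-coordinate is 1.
Check: -1/6 + 1/6 + 1 = 1.

(-1/6, 1/6, 1)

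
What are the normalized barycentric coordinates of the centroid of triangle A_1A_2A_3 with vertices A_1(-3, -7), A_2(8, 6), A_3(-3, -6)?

(1/3, 1/3, 1/3)

The centroid is the average of the vertices, so each weight is 1/3.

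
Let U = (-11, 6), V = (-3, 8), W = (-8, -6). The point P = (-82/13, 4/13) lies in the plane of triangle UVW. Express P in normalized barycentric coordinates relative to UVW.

Signed area of the reference triangle: [UVW] = ½·((-11)·(8−(-6)) + (-3)·(-6−6) + (-8)·(6−8)) = ½·(-154 + 36 + 16) = -51.
[PVW] = ½·((-82/13)·(8−(-6)) + (-3)·(-6−(4/13)) + (-8)·(4/13−8)) = ½·(-1148/13 + 246/13 + 800/13) = -51/13, so the U-coordinate is (-51/13)/(-51) = 1/13.
[UPW] = ½·((-11)·(4/13−(-6)) + (-82/13)·(-6−6) + (-8)·(6−(4/13))) = ½·(-902/13 + 984/13 − 592/13) = -255/13, so the V-coordinate is 5/13.
[UVP] = ½·((-11)·(8−(4/13)) + (-3)·(4/13−6) + (-82/13)·(6−8)) = ½·(-1100/13 + 222/13 + 164/13) = -357/13, so the W-coordinate is 7/13.
Check: 1/13 + 5/13 + 7/13 = 1.

(1/13, 5/13, 7/13)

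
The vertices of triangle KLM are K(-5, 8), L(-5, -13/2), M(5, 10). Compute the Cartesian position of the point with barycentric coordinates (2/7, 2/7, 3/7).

N = (2/7)·K + (2/7)·L + (3/7)·M.
x-coordinate: (2/7)·(-5) + (2/7)·(-5) + (3/7)·5 = -5/7.
y-coordinate: (2/7)·8 + (2/7)·(-13/2) + (3/7)·10 = 33/7.

(-5/7, 33/7)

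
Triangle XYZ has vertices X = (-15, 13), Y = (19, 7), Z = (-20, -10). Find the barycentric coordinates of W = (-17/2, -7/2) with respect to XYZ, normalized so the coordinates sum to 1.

Signed area of the reference triangle: [XYZ] = ½·((-15)·(7−(-10)) + 19·(-10−13) + (-20)·(13−7)) = ½·(-255 − 437 − 120) = -406.
[WYZ] = ½·((-17/2)·(7−(-10)) + 19·(-10−(-7/2)) + (-20)·(-7/2−7)) = ½·(-289/2 − 247/2 + 210) = -29, so the X-coordinate is (-29)/(-406) = 1/14.
[XWZ] = ½·((-15)·(-7/2−(-10)) + (-17/2)·(-10−13) + (-20)·(13−(-7/2))) = ½·(-195/2 + 391/2 − 330) = -116, so the Y-coordinate is 2/7.
[XYW] = ½·((-15)·(7−(-7/2)) + 19·(-7/2−13) + (-17/2)·(13−7)) = ½·(-315/2 − 627/2 − 51) = -261, so the Z-coordinate is 9/14.
Check: 1/14 + 2/7 + 9/14 = 1.

(1/14, 2/7, 9/14)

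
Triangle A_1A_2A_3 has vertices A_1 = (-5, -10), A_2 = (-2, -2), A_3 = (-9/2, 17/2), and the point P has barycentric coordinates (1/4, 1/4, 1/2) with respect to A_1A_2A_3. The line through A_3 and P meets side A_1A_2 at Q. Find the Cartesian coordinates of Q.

Line A_3P meets A_1A_2 where the A_3-coordinate vanishes; zeroing P's A_3-weight and renormalizing leaves A_1, A_2-weights 1/4 : 1/4 → (1/2, 1/2).
So Q = (1/2)·A_1 + (1/2)·A_2 = (-7/2, -6).

(-7/2, -6)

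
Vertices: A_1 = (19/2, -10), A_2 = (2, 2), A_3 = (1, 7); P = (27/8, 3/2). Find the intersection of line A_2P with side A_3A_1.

Barycentric coordinates of P with respect to A_1A_2A_3: (1/4, 1/4, 1/2).
On side A_3A_1 the A_2-coordinate is zero; dropping P's A_2-weight 1/4 and renormalizing the remaining 1/2 : 1/4 gives weights 2/3, 1/3 on A_3, A_1.
Q = (2/3)·(1, 7) + (1/3)·(19/2, -10) = (23/6, 4/3).

(23/6, 4/3)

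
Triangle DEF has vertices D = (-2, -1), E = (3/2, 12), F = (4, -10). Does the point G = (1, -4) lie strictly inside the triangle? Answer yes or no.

yes

Barycentric coordinates of G: (34/73, 6/73, 33/73).
The three coordinates are positive, positive, positive; a point is interior exactly when all three are positive.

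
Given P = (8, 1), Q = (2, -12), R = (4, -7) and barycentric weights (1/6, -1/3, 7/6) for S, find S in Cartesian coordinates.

(16/3, -4)

S = (1/6)·P + (-1/3)·Q + (7/6)·R.
x-coordinate: (1/6)·8 + (-1/3)·2 + (7/6)·4 = 16/3.
y-coordinate: (1/6)·1 + (-1/3)·(-12) + (7/6)·(-7) = -4.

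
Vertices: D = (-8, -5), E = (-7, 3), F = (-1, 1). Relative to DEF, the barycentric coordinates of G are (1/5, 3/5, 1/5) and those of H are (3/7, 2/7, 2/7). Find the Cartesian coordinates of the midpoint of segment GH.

Barycentric coordinates of the midpoint are the average: (11/35, 31/70, 17/70).
Converting: (11/35)·D + (31/70)·E + (17/70)·F = (-41/7, 0).

(-41/7, 0)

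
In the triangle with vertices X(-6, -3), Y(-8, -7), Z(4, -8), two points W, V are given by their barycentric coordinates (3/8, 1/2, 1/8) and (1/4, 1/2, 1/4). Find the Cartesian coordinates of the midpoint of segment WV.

(-41/8, -95/16)

Barycentric coordinates of the midpoint are the average: (5/16, 1/2, 3/16).
Converting: (5/16)·X + (1/2)·Y + (3/16)·Z = (-41/8, -95/16).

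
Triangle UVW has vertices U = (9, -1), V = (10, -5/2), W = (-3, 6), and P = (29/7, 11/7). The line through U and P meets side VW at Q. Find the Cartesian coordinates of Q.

(11/5, 13/5)

Barycentric coordinates of P with respect to UVW: (2/7, 2/7, 3/7).
On side VW the U-coordinate is zero; dropping P's U-weight 2/7 and renormalizing the remaining 2/7 : 3/7 gives weights 2/5, 3/5 on V, W.
Q = (2/5)·(10, -5/2) + (3/5)·(-3, 6) = (11/5, 13/5).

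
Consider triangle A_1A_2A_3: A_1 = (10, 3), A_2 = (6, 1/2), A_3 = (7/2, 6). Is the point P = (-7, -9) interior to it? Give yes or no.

Barycentric coordinates of P: (-381/113, 516/113, -22/113).
The three coordinates are negative, positive, negative; a point is interior exactly when all three are positive.

no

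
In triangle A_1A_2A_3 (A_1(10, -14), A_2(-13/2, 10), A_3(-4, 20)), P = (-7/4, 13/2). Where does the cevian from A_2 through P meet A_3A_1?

Barycentric coordinates of P with respect to A_1A_2A_3: (1/4, 1/2, 1/4).
On side A_3A_1 the A_2-coordinate is zero; dropping P's A_2-weight 1/2 and renormalizing the remaining 1/4 : 1/4 gives weights 1/2, 1/2 on A_3, A_1.
Q = (1/2)·(-4, 20) + (1/2)·(10, -14) = (3, 3).

(3, 3)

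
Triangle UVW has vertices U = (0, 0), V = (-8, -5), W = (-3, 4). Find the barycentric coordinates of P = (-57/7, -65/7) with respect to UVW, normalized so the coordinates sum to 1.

Signed area of the reference triangle: [UVW] = ½·(0·(-5−4) + (-8)·(4−0) + (-3)·(0−(-5))) = ½·(0 − 32 − 15) = -47/2.
[PVW] = ½·((-57/7)·(-5−4) + (-8)·(4−(-65/7)) + (-3)·(-65/7−(-5))) = ½·(513/7 − 744/7 + 90/7) = -141/14, so the U-coordinate is (-141/14)/(-47/2) = 3/7.
[UPW] = ½·(0·(-65/7−4) + (-57/7)·(4−0) + (-3)·(0−(-65/7))) = ½·(0 − 228/7 − 195/7) = -423/14, so the V-coordinate is 9/7.
[UVP] = ½·(0·(-5−(-65/7)) + (-8)·(-65/7−0) + (-57/7)·(0−(-5))) = ½·(0 + 520/7 − 285/7) = 235/14, so the W-coordinate is -5/7.

(3/7, 9/7, -5/7)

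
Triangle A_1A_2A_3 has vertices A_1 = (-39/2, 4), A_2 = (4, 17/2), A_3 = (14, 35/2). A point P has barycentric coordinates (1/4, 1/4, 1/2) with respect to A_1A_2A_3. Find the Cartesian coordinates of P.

P = (1/4)·A_1 + (1/4)·A_2 + (1/2)·A_3.
x-coordinate: (1/4)·(-39/2) + (1/4)·4 + (1/2)·14 = 25/8.
y-coordinate: (1/4)·4 + (1/4)·(17/2) + (1/2)·(35/2) = 95/8.

(25/8, 95/8)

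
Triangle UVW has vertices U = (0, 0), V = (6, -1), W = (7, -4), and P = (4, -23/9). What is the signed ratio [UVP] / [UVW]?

[UVW] = ½·(0·(-1−(-4)) + 6·(-4−0) + 7·(0−(-1))) = ½·(0 − 24 + 7) = -17/2.
[UVP] = ½·(0·(-1−(-23/9)) + 6·(-23/9−0) + 4·(0−(-1))) = ½·(0 − 46/3 + 4) = -17/3, so the ratio is (-17/3)/(-17/2) = 2/3.

2/3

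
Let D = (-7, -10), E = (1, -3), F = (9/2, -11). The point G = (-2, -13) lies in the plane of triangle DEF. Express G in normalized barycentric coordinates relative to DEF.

(2/3, -1/3, 2/3)

Signed area of the reference triangle: [DEF] = ½·((-7)·(-3−(-11)) + 1·(-11−(-10)) + (9/2)·(-10−(-3))) = ½·(-56 − 1 − 63/2) = -177/4.
[GEF] = ½·((-2)·(-3−(-11)) + 1·(-11−(-13)) + (9/2)·(-13−(-3))) = ½·(-16 + 2 − 45) = -59/2, so the D-coordinate is (-59/2)/(-177/4) = 2/3.
[DGF] = ½·((-7)·(-13−(-11)) + (-2)·(-11−(-10)) + (9/2)·(-10−(-13))) = ½·(14 + 2 + 27/2) = 59/4, so the E-coordinate is -1/3.
[DEG] = ½·((-7)·(-3−(-13)) + 1·(-13−(-10)) + (-2)·(-10−(-3))) = ½·(-70 − 3 + 14) = -59/2, so the F-coordinate is 2/3.
Check: 2/3 − 1/3 + 2/3 = 1.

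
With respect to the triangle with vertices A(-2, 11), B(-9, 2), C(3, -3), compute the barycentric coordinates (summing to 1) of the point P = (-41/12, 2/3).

Signed area of the reference triangle: [ABC] = ½·((-2)·(2−(-3)) + (-9)·(-3−11) + 3·(11−2)) = ½·(-10 + 126 + 27) = 143/2.
[PBC] = ½·((-41/12)·(2−(-3)) + (-9)·(-3−(2/3)) + 3·(2/3−2)) = ½·(-205/12 + 33 − 4) = 143/24, so the A-coordinate is (143/24)/(143/2) = 1/12.
[APC] = ½·((-2)·(2/3−(-3)) + (-41/12)·(-3−11) + 3·(11−(2/3))) = ½·(-22/3 + 287/6 + 31) = 143/4, so the B-coordinate is 1/2.
[ABP] = ½·((-2)·(2−(2/3)) + (-9)·(2/3−11) + (-41/12)·(11−2)) = ½·(-8/3 + 93 − 123/4) = 715/24, so the C-coordinate is 5/12.

(1/12, 1/2, 5/12)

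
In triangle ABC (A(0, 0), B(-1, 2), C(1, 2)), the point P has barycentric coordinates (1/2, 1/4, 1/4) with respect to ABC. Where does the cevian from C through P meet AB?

(-1/3, 2/3)

Line CP meets AB where the C-coordinate vanishes; zeroing P's C-weight and renormalizing leaves A, B-weights 1/2 : 1/4 → (2/3, 1/3).
So Q = (2/3)·A + (1/3)·B = (-1/3, 2/3).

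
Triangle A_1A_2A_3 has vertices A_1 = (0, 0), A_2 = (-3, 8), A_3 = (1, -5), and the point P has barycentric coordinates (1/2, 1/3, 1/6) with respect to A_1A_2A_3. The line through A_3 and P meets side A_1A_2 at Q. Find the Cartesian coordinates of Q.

(-6/5, 16/5)

Line A_3P meets A_1A_2 where the A_3-coordinate vanishes; zeroing P's A_3-weight and renormalizing leaves A_1, A_2-weights 1/2 : 1/3 → (3/5, 2/5).
So Q = (3/5)·A_1 + (2/5)·A_2 = (-6/5, 16/5).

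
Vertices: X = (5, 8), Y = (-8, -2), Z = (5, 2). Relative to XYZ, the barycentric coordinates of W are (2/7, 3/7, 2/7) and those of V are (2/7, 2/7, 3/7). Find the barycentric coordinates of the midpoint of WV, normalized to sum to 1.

Since both coordinate triples sum to 1, the midpoint's barycentrics are the componentwise average.
(2/7+2/7)/2 = 2/7; similarly 5/14 and 5/14.

(2/7, 5/14, 5/14)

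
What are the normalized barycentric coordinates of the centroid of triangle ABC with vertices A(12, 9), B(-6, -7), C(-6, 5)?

(1/3, 1/3, 1/3)

The centroid is the average of the vertices, so each weight is 1/3.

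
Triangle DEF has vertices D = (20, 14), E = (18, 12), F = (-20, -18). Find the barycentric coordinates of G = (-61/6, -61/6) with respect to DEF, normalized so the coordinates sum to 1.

Signed area of the reference triangle: [DEF] = ½·(20·(12−(-18)) + 18·(-18−14) + (-20)·(14−12)) = ½·(600 − 576 − 40) = -8.
[GEF] = ½·((-61/6)·(12−(-18)) + 18·(-18−(-61/6)) + (-20)·(-61/6−12)) = ½·(-305 − 141 + 1330/3) = -4/3, so the D-coordinate is (-4/3)/(-8) = 1/6.
[DGF] = ½·(20·(-61/6−(-18)) + (-61/6)·(-18−14) + (-20)·(14−(-61/6))) = ½·(470/3 + 976/3 − 1450/3) = -2/3, so the E-coordinate is 1/12.
[DEG] = ½·(20·(12−(-61/6)) + 18·(-61/6−14) + (-61/6)·(14−12)) = ½·(1330/3 − 435 − 61/3) = -6, so the F-coordinate is 3/4.
Check: 1/6 + 1/12 + 3/4 = 1.

(1/6, 1/12, 3/4)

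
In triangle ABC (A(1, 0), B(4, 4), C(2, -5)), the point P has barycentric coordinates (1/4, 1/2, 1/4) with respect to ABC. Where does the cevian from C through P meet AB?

(3, 8/3)

Line CP meets AB where the C-coordinate vanishes; zeroing P's C-weight and renormalizing leaves A, B-weights 1/4 : 1/2 → (1/3, 2/3).
So Q = (1/3)·A + (2/3)·B = (3, 8/3).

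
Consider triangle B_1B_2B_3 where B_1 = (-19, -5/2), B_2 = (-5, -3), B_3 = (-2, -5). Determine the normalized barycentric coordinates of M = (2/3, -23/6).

(-1/3, 1, 1/3)

Signed area of the reference triangle: [B_1B_2B_3] = ½·((-19)·(-3−(-5)) + (-5)·(-5−(-5/2)) + (-2)·(-5/2−(-3))) = ½·(-38 + 25/2 − 1) = -53/4.
[MB_2B_3] = ½·((2/3)·(-3−(-5)) + (-5)·(-5−(-23/6)) + (-2)·(-23/6−(-3))) = ½·(4/3 + 35/6 + 5/3) = 53/12, so the B_1-coordinate is (53/12)/(-53/4) = -1/3.
[B_1MB_3] = ½·((-19)·(-23/6−(-5)) + (2/3)·(-5−(-5/2)) + (-2)·(-5/2−(-23/6))) = ½·(-133/6 − 5/3 − 8/3) = -53/4, so the B_2-coordinate is 1.
[B_1B_2M] = ½·((-19)·(-3−(-23/6)) + (-5)·(-23/6−(-5/2)) + (2/3)·(-5/2−(-3))) = ½·(-95/6 + 20/3 + 1/3) = -53/12, so the B_3-coordinate is 1/3.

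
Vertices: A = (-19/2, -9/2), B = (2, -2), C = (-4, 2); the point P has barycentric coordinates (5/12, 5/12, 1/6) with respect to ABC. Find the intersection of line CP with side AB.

(-15/4, -13/4)

Line CP meets AB where the C-coordinate vanishes; zeroing P's C-weight and renormalizing leaves A, B-weights 5/12 : 5/12 → (1/2, 1/2).
So Q = (1/2)·A + (1/2)·B = (-15/4, -13/4).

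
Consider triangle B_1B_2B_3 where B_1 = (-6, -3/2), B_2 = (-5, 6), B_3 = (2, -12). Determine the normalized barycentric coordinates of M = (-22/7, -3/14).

(1/7, 4/7, 2/7)

Signed area of the reference triangle: [B_1B_2B_3] = ½·((-6)·(6−(-12)) + (-5)·(-12−(-3/2)) + 2·(-3/2−6)) = ½·(-108 + 105/2 − 15) = -141/4.
[MB_2B_3] = ½·((-22/7)·(6−(-12)) + (-5)·(-12−(-3/14)) + 2·(-3/14−6)) = ½·(-396/7 + 825/14 − 87/7) = -141/28, so the B_1-coordinate is (-141/28)/(-141/4) = 1/7.
[B_1MB_3] = ½·((-6)·(-3/14−(-12)) + (-22/7)·(-12−(-3/2)) + 2·(-3/2−(-3/14))) = ½·(-495/7 + 33 − 18/7) = -141/7, so the B_2-coordinate is 4/7.
[B_1B_2M] = ½·((-6)·(6−(-3/14)) + (-5)·(-3/14−(-3/2)) + (-22/7)·(-3/2−6)) = ½·(-261/7 − 45/7 + 165/7) = -141/14, so the B_3-coordinate is 2/7.
Check: 1/7 + 4/7 + 2/7 = 1.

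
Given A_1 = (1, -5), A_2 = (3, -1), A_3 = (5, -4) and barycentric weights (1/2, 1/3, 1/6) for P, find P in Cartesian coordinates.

(7/3, -7/2)

P = (1/2)·A_1 + (1/3)·A_2 + (1/6)·A_3.
x-coordinate: (1/2)·1 + (1/3)·3 + (1/6)·5 = 7/3.
y-coordinate: (1/2)·(-5) + (1/3)·(-1) + (1/6)·(-4) = -7/2.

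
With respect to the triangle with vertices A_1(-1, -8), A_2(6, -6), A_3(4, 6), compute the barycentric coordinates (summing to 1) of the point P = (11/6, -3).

Signed area of the reference triangle: [A_1A_2A_3] = ½·((-1)·(-6−6) + 6·(6−(-8)) + 4·(-8−(-6))) = ½·(12 + 84 − 8) = 44.
[PA_2A_3] = ½·((11/6)·(-6−6) + 6·(6−(-3)) + 4·(-3−(-6))) = ½·(-22 + 54 + 12) = 22, so the A_1-coordinate is 22/44 = 1/2.
[A_1PA_3] = ½·((-1)·(-3−6) + (11/6)·(6−(-8)) + 4·(-8−(-3))) = ½·(9 + 77/3 − 20) = 22/3, so the A_2-coordinate is 1/6.
[A_1A_2P] = ½·((-1)·(-6−(-3)) + 6·(-3−(-8)) + (11/6)·(-8−(-6))) = ½·(3 + 30 − 11/3) = 44/3, so the A_3-coordinate is 1/3.

(1/2, 1/6, 1/3)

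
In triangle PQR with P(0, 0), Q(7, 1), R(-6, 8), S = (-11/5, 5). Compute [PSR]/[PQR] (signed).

[PQR] = ½·(0·(1−8) + 7·(8−0) + (-6)·(0−1)) = ½·(0 + 56 + 6) = 31.
[PSR] = ½·(0·(5−8) + (-11/5)·(8−0) + (-6)·(0−5)) = ½·(0 − 88/5 + 30) = 31/5, so the ratio is (31/5)/31 = 1/5.

1/5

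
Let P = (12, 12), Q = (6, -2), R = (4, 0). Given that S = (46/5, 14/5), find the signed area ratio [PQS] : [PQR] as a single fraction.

-2/5

[PQR] = ½·(12·(-2−0) + 6·(0−12) + 4·(12−(-2))) = ½·(-24 − 72 + 56) = -20.
[PQS] = ½·(12·(-2−(14/5)) + 6·(14/5−12) + (46/5)·(12−(-2))) = ½·(-288/5 − 276/5 + 644/5) = 8, so the ratio is 8/(-20) = -2/5.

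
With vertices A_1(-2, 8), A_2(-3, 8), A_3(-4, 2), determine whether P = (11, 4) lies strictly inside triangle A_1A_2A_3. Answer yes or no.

no

Barycentric coordinates of P: (44/3, -43/3, 2/3).
The three coordinates are positive, negative, positive; a point is interior exactly when all three are positive.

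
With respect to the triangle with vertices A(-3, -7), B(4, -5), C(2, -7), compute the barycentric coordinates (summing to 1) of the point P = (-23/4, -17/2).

Signed area of the reference triangle: [ABC] = ½·((-3)·(-5−(-7)) + 4·(-7−(-7)) + 2·(-7−(-5))) = ½·(-6 + 0 − 4) = -5.
[PBC] = ½·((-23/4)·(-5−(-7)) + 4·(-7−(-17/2)) + 2·(-17/2−(-5))) = ½·(-23/2 + 6 − 7) = -25/4, so the A-coordinate is (-25/4)/(-5) = 5/4.
[APC] = ½·((-3)·(-17/2−(-7)) + (-23/4)·(-7−(-7)) + 2·(-7−(-17/2))) = ½·(9/2 + 0 + 3) = 15/4, so the B-coordinate is -3/4.
[ABP] = ½·((-3)·(-5−(-17/2)) + 4·(-17/2−(-7)) + (-23/4)·(-7−(-5))) = ½·(-21/2 − 6 + 23/2) = -5/2, so the C-coordinate is 1/2.

(5/4, -3/4, 1/2)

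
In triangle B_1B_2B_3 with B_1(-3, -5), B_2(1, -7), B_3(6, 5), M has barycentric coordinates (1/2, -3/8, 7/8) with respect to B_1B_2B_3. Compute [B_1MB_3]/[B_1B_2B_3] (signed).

The signed ratio [B_1MB_3]/[B_1B_2B_3] equals the barycentric coordinate of M at vertex B_2, which is -3/8.

-3/8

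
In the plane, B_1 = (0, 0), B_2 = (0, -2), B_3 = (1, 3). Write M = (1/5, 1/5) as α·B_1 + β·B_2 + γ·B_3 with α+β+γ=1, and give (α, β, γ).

Signed area of the reference triangle: [B_1B_2B_3] = ½·(0·(-2−3) + 0·(3−0) + 1·(0−(-2))) = ½·(0 + 0 + 2) = 1.
[MB_2B_3] = ½·((1/5)·(-2−3) + 0·(3−(1/5)) + 1·(1/5−(-2))) = ½·(-1 + 0 + 11/5) = 3/5, so the B_1-coordinate is (3/5)/1 = 3/5.
[B_1MB_3] = ½·(0·(1/5−3) + (1/5)·(3−0) + 1·(0−(1/5))) = ½·(0 + 3/5 − 1/5) = 1/5, so the B_2-coordinate is 1/5.
[B_1B_2M] = ½·(0·(-2−(1/5)) + 0·(1/5−0) + (1/5)·(0−(-2))) = ½·(0 + 0 + 2/5) = 1/5, so the B_3-coordinate is 1/5.

(3/5, 1/5, 1/5)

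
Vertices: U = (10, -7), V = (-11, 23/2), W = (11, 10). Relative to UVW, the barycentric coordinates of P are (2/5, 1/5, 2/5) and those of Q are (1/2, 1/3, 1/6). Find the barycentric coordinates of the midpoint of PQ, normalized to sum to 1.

Since both coordinate triples sum to 1, the midpoint's barycentrics are the componentwise average.
(2/5+1/2)/2 = 9/20; similarly 4/15 and 17/60.

(9/20, 4/15, 17/60)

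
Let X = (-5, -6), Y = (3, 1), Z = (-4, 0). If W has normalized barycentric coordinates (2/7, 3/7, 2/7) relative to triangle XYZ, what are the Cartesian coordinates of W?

W = (2/7)·X + (3/7)·Y + (2/7)·Z.
x-coordinate: (2/7)·(-5) + (3/7)·3 + (2/7)·(-4) = -9/7.
y-coordinate: (2/7)·(-6) + (3/7)·1 + (2/7)·0 = -9/7.

(-9/7, -9/7)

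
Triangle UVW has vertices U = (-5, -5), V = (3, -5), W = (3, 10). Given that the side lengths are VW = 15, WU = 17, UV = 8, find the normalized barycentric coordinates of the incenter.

(3/8, 17/40, 1/5)

The incenter has barycentric coordinates proportional to the opposite side lengths: (15 : 17 : 8).
Normalizing by 15+17+8 = 40 gives (3/8, 17/40, 1/5).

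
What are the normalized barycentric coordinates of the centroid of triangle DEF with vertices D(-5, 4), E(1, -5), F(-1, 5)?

The centroid is the average of the vertices, so each weight is 1/3.

(1/3, 1/3, 1/3)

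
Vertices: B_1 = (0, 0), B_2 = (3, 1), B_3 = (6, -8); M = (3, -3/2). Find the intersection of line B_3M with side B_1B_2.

Barycentric coordinates of M with respect to B_1B_2B_3: (1/4, 1/2, 1/4).
On side B_1B_2 the B_3-coordinate is zero; dropping M's B_3-weight 1/4 and renormalizing the remaining 1/4 : 1/2 gives weights 1/3, 2/3 on B_1, B_2.
N = (1/3)·(0, 0) + (2/3)·(3, 1) = (2, 2/3).

(2, 2/3)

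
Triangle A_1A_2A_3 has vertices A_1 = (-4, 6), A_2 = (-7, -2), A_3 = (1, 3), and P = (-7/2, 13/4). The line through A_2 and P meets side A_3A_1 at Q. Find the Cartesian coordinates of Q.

Barycentric coordinates of P with respect to A_1A_2A_3: (1/2, 1/4, 1/4).
On side A_3A_1 the A_2-coordinate is zero; dropping P's A_2-weight 1/4 and renormalizing the remaining 1/4 : 1/2 gives weights 1/3, 2/3 on A_3, A_1.
Q = (1/3)·(1, 3) + (2/3)·(-4, 6) = (-7/3, 5).

(-7/3, 5)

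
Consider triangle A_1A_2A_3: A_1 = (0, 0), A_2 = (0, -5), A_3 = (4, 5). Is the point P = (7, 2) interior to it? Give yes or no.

no

Barycentric coordinates of P: (-21/10, 27/20, 7/4).
The three coordinates are negative, positive, positive; a point is interior exactly when all three are positive.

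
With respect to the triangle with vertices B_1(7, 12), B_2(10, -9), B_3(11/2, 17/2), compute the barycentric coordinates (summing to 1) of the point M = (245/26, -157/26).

(1/13, 11/13, 1/13)

Signed area of the reference triangle: [B_1B_2B_3] = ½·(7·(-9−(17/2)) + 10·(17/2−12) + (11/2)·(12−(-9))) = ½·(-245/2 − 35 + 231/2) = -21.
[MB_2B_3] = ½·((245/26)·(-9−(17/2)) + 10·(17/2−(-157/26)) + (11/2)·(-157/26−(-9))) = ½·(-8575/52 + 1890/13 + 847/52) = -21/13, so the B_1-coordinate is (-21/13)/(-21) = 1/13.
[B_1MB_3] = ½·(7·(-157/26−(17/2)) + (245/26)·(17/2−12) + (11/2)·(12−(-157/26))) = ½·(-1323/13 − 1715/52 + 5159/52) = -231/13, so the B_2-coordinate is 11/13.
[B_1B_2M] = ½·(7·(-9−(-157/26)) + 10·(-157/26−12) + (245/26)·(12−(-9))) = ½·(-539/26 − 2345/13 + 5145/26) = -21/13, so the B_3-coordinate is 1/13.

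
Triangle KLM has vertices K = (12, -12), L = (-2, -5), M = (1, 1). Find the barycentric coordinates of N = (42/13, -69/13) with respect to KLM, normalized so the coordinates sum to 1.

Signed area of the reference triangle: [KLM] = ½·(12·(-5−1) + (-2)·(1−(-12)) + 1·(-12−(-5))) = ½·(-72 − 26 − 7) = -105/2.
[NLM] = ½·((42/13)·(-5−1) + (-2)·(1−(-69/13)) + 1·(-69/13−(-5))) = ½·(-252/13 − 164/13 − 4/13) = -210/13, so the K-coordinate is (-210/13)/(-105/2) = 4/13.
[KNM] = ½·(12·(-69/13−1) + (42/13)·(1−(-12)) + 1·(-12−(-69/13))) = ½·(-984/13 + 42 − 87/13) = -525/26, so the L-coordinate is 5/13.
[KLN] = ½·(12·(-5−(-69/13)) + (-2)·(-69/13−(-12)) + (42/13)·(-12−(-5))) = ½·(48/13 − 174/13 − 294/13) = -210/13, so the M-coordinate is 4/13.

(4/13, 5/13, 4/13)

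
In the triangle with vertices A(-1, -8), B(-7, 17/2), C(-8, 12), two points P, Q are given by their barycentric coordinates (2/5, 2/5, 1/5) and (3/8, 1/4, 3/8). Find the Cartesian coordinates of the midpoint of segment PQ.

Barycentric coordinates of the midpoint are the average: (31/80, 13/40, 23/80).
Converting: (31/80)·A + (13/40)·B + (23/80)·C = (-397/80, 249/80).

(-397/80, 249/80)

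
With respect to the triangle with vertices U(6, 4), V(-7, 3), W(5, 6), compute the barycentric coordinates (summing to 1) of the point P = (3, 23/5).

Signed area of the reference triangle: [UVW] = ½·(6·(3−6) + (-7)·(6−4) + 5·(4−3)) = ½·(-18 − 14 + 5) = -27/2.
[PVW] = ½·(3·(3−6) + (-7)·(6−(23/5)) + 5·(23/5−3)) = ½·(-9 − 49/5 + 8) = -27/5, so the U-coordinate is (-27/5)/(-27/2) = 2/5.
[UPW] = ½·(6·(23/5−6) + 3·(6−4) + 5·(4−(23/5))) = ½·(-42/5 + 6 − 3) = -27/10, so the V-coordinate is 1/5.
[UVP] = ½·(6·(3−(23/5)) + (-7)·(23/5−4) + 3·(4−3)) = ½·(-48/5 − 21/5 + 3) = -27/5, so the W-coordinate is 2/5.
Check: 2/5 + 1/5 + 2/5 = 1.

(2/5, 1/5, 2/5)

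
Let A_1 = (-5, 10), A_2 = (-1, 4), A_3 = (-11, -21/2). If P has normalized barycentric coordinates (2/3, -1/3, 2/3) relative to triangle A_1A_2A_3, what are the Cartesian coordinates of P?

P = (2/3)·A_1 + (-1/3)·A_2 + (2/3)·A_3.
x-coordinate: (2/3)·(-5) + (-1/3)·(-1) + (2/3)·(-11) = -31/3.
y-coordinate: (2/3)·10 + (-1/3)·4 + (2/3)·(-21/2) = -5/3.

(-31/3, -5/3)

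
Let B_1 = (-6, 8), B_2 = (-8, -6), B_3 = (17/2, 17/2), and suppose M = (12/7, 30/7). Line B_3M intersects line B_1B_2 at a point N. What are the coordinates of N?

Barycentric coordinates of M with respect to B_1B_2B_3: (1/7, 2/7, 4/7).
On side B_1B_2 the B_3-coordinate is zero; dropping M's B_3-weight 4/7 and renormalizing the remaining 1/7 : 2/7 gives weights 1/3, 2/3 on B_1, B_2.
N = (1/3)·(-6, 8) + (2/3)·(-8, -6) = (-22/3, -4/3).

(-22/3, -4/3)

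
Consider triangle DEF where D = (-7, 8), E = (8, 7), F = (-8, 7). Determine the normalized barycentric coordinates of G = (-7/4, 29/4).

(1/4, 3/8, 3/8)

Signed area of the reference triangle: [DEF] = ½·((-7)·(7−7) + 8·(7−8) + (-8)·(8−7)) = ½·(0 − 8 − 8) = -8.
[GEF] = ½·((-7/4)·(7−7) + 8·(7−(29/4)) + (-8)·(29/4−7)) = ½·(0 − 2 − 2) = -2, so the D-coordinate is (-2)/(-8) = 1/4.
[DGF] = ½·((-7)·(29/4−7) + (-7/4)·(7−8) + (-8)·(8−(29/4))) = ½·(-7/4 + 7/4 − 6) = -3, so the E-coordinate is 3/8.
[DEG] = ½·((-7)·(7−(29/4)) + 8·(29/4−8) + (-7/4)·(8−7)) = ½·(7/4 − 6 − 7/4) = -3, so the F-coordinate is 3/8.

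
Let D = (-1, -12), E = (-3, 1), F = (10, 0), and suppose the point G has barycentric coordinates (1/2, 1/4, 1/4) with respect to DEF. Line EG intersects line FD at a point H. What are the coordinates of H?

(8/3, -8)

Line EG meets FD where the E-coordinate vanishes; zeroing G's E-weight and renormalizing leaves F, D-weights 1/4 : 1/2 → (1/3, 2/3).
So H = (1/3)·F + (2/3)·D = (8/3, -8).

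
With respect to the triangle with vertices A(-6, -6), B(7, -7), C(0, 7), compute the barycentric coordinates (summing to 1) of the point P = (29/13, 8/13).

Signed area of the reference triangle: [ABC] = ½·((-6)·(-7−7) + 7·(7−(-6)) + 0·(-6−(-7))) = ½·(84 + 91 + 0) = 175/2.
[PBC] = ½·((29/13)·(-7−7) + 7·(7−(8/13)) + 0·(8/13−(-7))) = ½·(-406/13 + 581/13 + 0) = 175/26, so the A-coordinate is (175/26)/(175/2) = 1/13.
[APC] = ½·((-6)·(8/13−7) + (29/13)·(7−(-6)) + 0·(-6−(8/13))) = ½·(498/13 + 29 + 0) = 875/26, so the B-coordinate is 5/13.
[ABP] = ½·((-6)·(-7−(8/13)) + 7·(8/13−(-6)) + (29/13)·(-6−(-7))) = ½·(594/13 + 602/13 + 29/13) = 1225/26, so the C-coordinate is 7/13.

(1/13, 5/13, 7/13)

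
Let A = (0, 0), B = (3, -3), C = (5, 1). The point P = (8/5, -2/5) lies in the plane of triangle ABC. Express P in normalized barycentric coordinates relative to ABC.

Signed area of the reference triangle: [ABC] = ½·(0·(-3−1) + 3·(1−0) + 5·(0−(-3))) = ½·(0 + 3 + 15) = 9.
[PBC] = ½·((8/5)·(-3−1) + 3·(1−(-2/5)) + 5·(-2/5−(-3))) = ½·(-32/5 + 21/5 + 13) = 27/5, so the A-coordinate is (27/5)/9 = 3/5.
[APC] = ½·(0·(-2/5−1) + (8/5)·(1−0) + 5·(0−(-2/5))) = ½·(0 + 8/5 + 2) = 9/5, so the B-coordinate is 1/5.
[ABP] = ½·(0·(-3−(-2/5)) + 3·(-2/5−0) + (8/5)·(0−(-3))) = ½·(0 − 6/5 + 24/5) = 9/5, so the C-coordinate is 1/5.
Check: 3/5 + 1/5 + 1/5 = 1.

(3/5, 1/5, 1/5)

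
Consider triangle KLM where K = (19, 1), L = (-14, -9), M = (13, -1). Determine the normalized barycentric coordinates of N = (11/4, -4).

(1/6, 5/12, 5/12)

Signed area of the reference triangle: [KLM] = ½·(19·(-9−(-1)) + (-14)·(-1−1) + 13·(1−(-9))) = ½·(-152 + 28 + 130) = 3.
[NLM] = ½·((11/4)·(-9−(-1)) + (-14)·(-1−(-4)) + 13·(-4−(-9))) = ½·(-22 − 42 + 65) = 1/2, so the K-coordinate is (1/2)/3 = 1/6.
[KNM] = ½·(19·(-4−(-1)) + (11/4)·(-1−1) + 13·(1−(-4))) = ½·(-57 − 11/2 + 65) = 5/4, so the L-coordinate is 5/12.
[KLN] = ½·(19·(-9−(-4)) + (-14)·(-4−1) + (11/4)·(1−(-9))) = ½·(-95 + 70 + 55/2) = 5/4, so the M-coordinate is 5/12.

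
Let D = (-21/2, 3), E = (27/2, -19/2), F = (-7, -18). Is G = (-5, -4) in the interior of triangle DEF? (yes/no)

yes

Barycentric coordinates of G: (1080/1841, 52/263, 397/1841).
The three coordinates are positive, positive, positive; a point is interior exactly when all three are positive.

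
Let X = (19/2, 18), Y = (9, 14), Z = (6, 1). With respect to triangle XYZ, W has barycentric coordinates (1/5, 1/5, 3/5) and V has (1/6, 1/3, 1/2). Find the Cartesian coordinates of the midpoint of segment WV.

(893/120, 91/12)

Barycentric coordinates of the midpoint are the average: (11/60, 4/15, 11/20).
Converting: (11/60)·X + (4/15)·Y + (11/20)·Z = (893/120, 91/12).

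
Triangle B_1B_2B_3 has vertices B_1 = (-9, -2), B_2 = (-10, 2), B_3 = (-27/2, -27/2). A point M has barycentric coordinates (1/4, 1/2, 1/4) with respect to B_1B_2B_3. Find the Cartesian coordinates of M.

(-85/8, -23/8)

M = (1/4)·B_1 + (1/2)·B_2 + (1/4)·B_3.
x-coordinate: (1/4)·(-9) + (1/2)·(-10) + (1/4)·(-27/2) = -85/8.
y-coordinate: (1/4)·(-2) + (1/2)·2 + (1/4)·(-27/2) = -23/8.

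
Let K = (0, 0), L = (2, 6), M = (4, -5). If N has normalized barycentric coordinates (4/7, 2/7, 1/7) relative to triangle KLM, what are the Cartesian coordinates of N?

(8/7, 1)

N = (4/7)·K + (2/7)·L + (1/7)·M.
x-coordinate: (4/7)·0 + (2/7)·2 + (1/7)·4 = 8/7.
y-coordinate: (4/7)·0 + (2/7)·6 + (1/7)·(-5) = 1.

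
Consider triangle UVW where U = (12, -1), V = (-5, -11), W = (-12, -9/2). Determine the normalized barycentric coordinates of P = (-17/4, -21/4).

Signed area of the reference triangle: [UVW] = ½·(12·(-11−(-9/2)) + (-5)·(-9/2−(-1)) + (-12)·(-1−(-11))) = ½·(-78 + 35/2 − 120) = -361/4.
[PVW] = ½·((-17/4)·(-11−(-9/2)) + (-5)·(-9/2−(-21/4)) + (-12)·(-21/4−(-11))) = ½·(221/8 − 15/4 − 69) = -361/16, so the U-coordinate is (-361/16)/(-361/4) = 1/4.
[UPW] = ½·(12·(-21/4−(-9/2)) + (-17/4)·(-9/2−(-1)) + (-12)·(-1−(-21/4))) = ½·(-9 + 119/8 − 51) = -361/16, so the V-coordinate is 1/4.
[UVP] = ½·(12·(-11−(-21/4)) + (-5)·(-21/4−(-1)) + (-17/4)·(-1−(-11))) = ½·(-69 + 85/4 − 85/2) = -361/8, so the W-coordinate is 1/2.
Check: 1/4 + 1/4 + 1/2 = 1.

(1/4, 1/4, 1/2)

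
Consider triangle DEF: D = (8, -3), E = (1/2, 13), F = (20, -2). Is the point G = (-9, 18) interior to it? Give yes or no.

Barycentric coordinates of G: (30/133, 538/399, -229/399).
The three coordinates are positive, positive, negative; a point is interior exactly when all three are positive.

no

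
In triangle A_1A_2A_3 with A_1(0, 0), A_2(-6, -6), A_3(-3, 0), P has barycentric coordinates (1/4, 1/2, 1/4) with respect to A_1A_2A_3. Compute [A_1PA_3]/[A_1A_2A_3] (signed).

1/2

The signed ratio [A_1PA_3]/[A_1A_2A_3] equals the barycentric coordinate of P at vertex A_2, which is 1/2.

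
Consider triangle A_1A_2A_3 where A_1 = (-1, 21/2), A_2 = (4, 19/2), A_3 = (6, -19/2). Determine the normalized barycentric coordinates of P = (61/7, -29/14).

(-5/7, 8/7, 4/7)

Signed area of the reference triangle: [A_1A_2A_3] = ½·((-1)·(19/2−(-19/2)) + 4·(-19/2−(21/2)) + 6·(21/2−(19/2))) = ½·(-19 − 80 + 6) = -93/2.
[PA_2A_3] = ½·((61/7)·(19/2−(-19/2)) + 4·(-19/2−(-29/14)) + 6·(-29/14−(19/2))) = ½·(1159/7 − 208/7 − 486/7) = 465/14, so the A_1-coordinate is (465/14)/(-93/2) = -5/7.
[A_1PA_3] = ½·((-1)·(-29/14−(-19/2)) + (61/7)·(-19/2−(21/2)) + 6·(21/2−(-29/14))) = ½·(-52/7 − 1220/7 + 528/7) = -372/7, so the A_2-coordinate is 8/7.
[A_1A_2P] = ½·((-1)·(19/2−(-29/14)) + 4·(-29/14−(21/2)) + (61/7)·(21/2−(19/2))) = ½·(-81/7 − 352/7 + 61/7) = -186/7, so the A_3-coordinate is 4/7.
Check: -5/7 + 8/7 + 4/7 = 1.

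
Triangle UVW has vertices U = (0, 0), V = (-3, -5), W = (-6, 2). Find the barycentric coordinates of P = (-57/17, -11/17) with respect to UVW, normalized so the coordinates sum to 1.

Signed area of the reference triangle: [UVW] = ½·(0·(-5−2) + (-3)·(2−0) + (-6)·(0−(-5))) = ½·(0 − 6 − 30) = -18.
[PVW] = ½·((-57/17)·(-5−2) + (-3)·(2−(-11/17)) + (-6)·(-11/17−(-5))) = ½·(399/17 − 135/17 − 444/17) = -90/17, so the U-coordinate is (-90/17)/(-18) = 5/17.
[UPW] = ½·(0·(-11/17−2) + (-57/17)·(2−0) + (-6)·(0−(-11/17))) = ½·(0 − 114/17 − 66/17) = -90/17, so the V-coordinate is 5/17.
[UVP] = ½·(0·(-5−(-11/17)) + (-3)·(-11/17−0) + (-57/17)·(0−(-5))) = ½·(0 + 33/17 − 285/17) = -126/17, so the W-coordinate is 7/17.

(5/17, 5/17, 7/17)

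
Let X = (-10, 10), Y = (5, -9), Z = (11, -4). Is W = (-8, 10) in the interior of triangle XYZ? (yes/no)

no

Barycentric coordinates of W: (179/189, -4/27, 38/189).
The three coordinates are positive, negative, positive; a point is interior exactly when all three are positive.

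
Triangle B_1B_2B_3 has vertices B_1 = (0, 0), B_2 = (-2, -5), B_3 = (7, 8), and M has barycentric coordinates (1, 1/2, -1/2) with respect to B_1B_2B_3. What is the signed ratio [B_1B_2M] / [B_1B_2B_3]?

-1/2

The signed ratio [B_1B_2M]/[B_1B_2B_3] equals the barycentric coordinate of M at vertex B_3, which is -1/2.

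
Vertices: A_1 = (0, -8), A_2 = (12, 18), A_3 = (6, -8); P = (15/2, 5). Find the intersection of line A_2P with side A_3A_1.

(3, -8)

Barycentric coordinates of P with respect to A_1A_2A_3: (1/4, 1/2, 1/4).
On side A_3A_1 the A_2-coordinate is zero; dropping P's A_2-weight 1/2 and renormalizing the remaining 1/4 : 1/4 gives weights 1/2, 1/2 on A_3, A_1.
Q = (1/2)·(6, -8) + (1/2)·(0, -8) = (3, -8).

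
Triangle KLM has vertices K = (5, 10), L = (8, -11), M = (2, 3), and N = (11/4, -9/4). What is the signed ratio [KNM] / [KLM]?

[KLM] = ½·(5·(-11−3) + 8·(3−10) + 2·(10−(-11))) = ½·(-70 − 56 + 42) = -42.
[KNM] = ½·(5·(-9/4−3) + (11/4)·(3−10) + 2·(10−(-9/4))) = ½·(-105/4 − 77/4 + 49/2) = -21/2, so the ratio is (-21/2)/(-42) = 1/4.

1/4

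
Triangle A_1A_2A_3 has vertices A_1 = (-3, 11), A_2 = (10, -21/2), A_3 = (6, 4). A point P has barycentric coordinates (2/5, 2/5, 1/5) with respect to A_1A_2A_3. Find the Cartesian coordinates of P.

P = (2/5)·A_1 + (2/5)·A_2 + (1/5)·A_3.
x-coordinate: (2/5)·(-3) + (2/5)·10 + (1/5)·6 = 4.
y-coordinate: (2/5)·11 + (2/5)·(-21/2) + (1/5)·4 = 1.

(4, 1)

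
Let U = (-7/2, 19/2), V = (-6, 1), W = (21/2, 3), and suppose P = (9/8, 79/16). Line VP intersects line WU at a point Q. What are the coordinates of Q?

Barycentric coordinates of P with respect to UVW: (3/8, 1/4, 3/8).
On side WU the V-coordinate is zero; dropping P's V-weight 1/4 and renormalizing the remaining 3/8 : 3/8 gives weights 1/2, 1/2 on W, U.
Q = (1/2)·(21/2, 3) + (1/2)·(-7/2, 19/2) = (7/2, 25/4).

(7/2, 25/4)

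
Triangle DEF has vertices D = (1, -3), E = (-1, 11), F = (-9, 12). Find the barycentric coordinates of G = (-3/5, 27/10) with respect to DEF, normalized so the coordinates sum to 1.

Signed area of the reference triangle: [DEF] = ½·(1·(11−12) + (-1)·(12−(-3)) + (-9)·(-3−11)) = ½·(-1 − 15 + 126) = 55.
[GEF] = ½·((-3/5)·(11−12) + (-1)·(12−(27/10)) + (-9)·(27/10−11)) = ½·(3/5 − 93/10 + 747/10) = 33, so the D-coordinate is 33/55 = 3/5.
[DGF] = ½·(1·(27/10−12) + (-3/5)·(12−(-3)) + (-9)·(-3−(27/10))) = ½·(-93/10 − 9 + 513/10) = 33/2, so the E-coordinate is 3/10.
[DEG] = ½·(1·(11−(27/10)) + (-1)·(27/10−(-3)) + (-3/5)·(-3−11)) = ½·(83/10 − 57/10 + 42/5) = 11/2, so the F-coordinate is 1/10.

(3/5, 3/10, 1/10)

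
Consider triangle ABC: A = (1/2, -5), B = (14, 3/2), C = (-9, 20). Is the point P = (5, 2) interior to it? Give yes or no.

Barycentric coordinates of P: (620/1597, 716/1597, 261/1597).
The three coordinates are positive, positive, positive; a point is interior exactly when all three are positive.

yes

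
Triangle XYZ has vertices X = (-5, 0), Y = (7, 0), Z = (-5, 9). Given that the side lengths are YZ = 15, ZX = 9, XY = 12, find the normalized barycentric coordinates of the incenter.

(5/12, 1/4, 1/3)

The incenter has barycentric coordinates proportional to the opposite side lengths: (15 : 9 : 12).
Normalizing by 15+9+12 = 36 gives (5/12, 1/4, 1/3).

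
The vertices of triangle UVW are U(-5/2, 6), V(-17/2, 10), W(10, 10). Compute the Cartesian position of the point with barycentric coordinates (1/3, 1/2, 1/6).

P = (1/3)·U + (1/2)·V + (1/6)·W.
x-coordinate: (1/3)·(-5/2) + (1/2)·(-17/2) + (1/6)·10 = -41/12.
y-coordinate: (1/3)·6 + (1/2)·10 + (1/6)·10 = 26/3.

(-41/12, 26/3)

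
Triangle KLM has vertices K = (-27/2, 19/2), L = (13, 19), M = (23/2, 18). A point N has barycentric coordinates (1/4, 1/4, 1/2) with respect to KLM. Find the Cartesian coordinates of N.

(45/8, 129/8)

N = (1/4)·K + (1/4)·L + (1/2)·M.
x-coordinate: (1/4)·(-27/2) + (1/4)·13 + (1/2)·(23/2) = 45/8.
y-coordinate: (1/4)·(19/2) + (1/4)·19 + (1/2)·18 = 129/8.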